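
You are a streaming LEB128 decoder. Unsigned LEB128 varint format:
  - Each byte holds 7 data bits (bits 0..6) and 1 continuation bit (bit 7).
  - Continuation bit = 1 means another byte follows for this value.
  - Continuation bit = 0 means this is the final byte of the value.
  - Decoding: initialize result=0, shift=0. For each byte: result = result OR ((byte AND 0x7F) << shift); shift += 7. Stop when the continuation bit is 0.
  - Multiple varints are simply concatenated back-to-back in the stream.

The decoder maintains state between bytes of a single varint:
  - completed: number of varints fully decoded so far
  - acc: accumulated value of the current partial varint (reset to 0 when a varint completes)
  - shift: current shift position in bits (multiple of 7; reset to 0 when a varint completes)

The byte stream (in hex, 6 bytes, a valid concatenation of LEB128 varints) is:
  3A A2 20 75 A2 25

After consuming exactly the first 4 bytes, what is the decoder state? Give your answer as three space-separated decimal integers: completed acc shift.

byte[0]=0x3A cont=0 payload=0x3A: varint #1 complete (value=58); reset -> completed=1 acc=0 shift=0
byte[1]=0xA2 cont=1 payload=0x22: acc |= 34<<0 -> completed=1 acc=34 shift=7
byte[2]=0x20 cont=0 payload=0x20: varint #2 complete (value=4130); reset -> completed=2 acc=0 shift=0
byte[3]=0x75 cont=0 payload=0x75: varint #3 complete (value=117); reset -> completed=3 acc=0 shift=0

Answer: 3 0 0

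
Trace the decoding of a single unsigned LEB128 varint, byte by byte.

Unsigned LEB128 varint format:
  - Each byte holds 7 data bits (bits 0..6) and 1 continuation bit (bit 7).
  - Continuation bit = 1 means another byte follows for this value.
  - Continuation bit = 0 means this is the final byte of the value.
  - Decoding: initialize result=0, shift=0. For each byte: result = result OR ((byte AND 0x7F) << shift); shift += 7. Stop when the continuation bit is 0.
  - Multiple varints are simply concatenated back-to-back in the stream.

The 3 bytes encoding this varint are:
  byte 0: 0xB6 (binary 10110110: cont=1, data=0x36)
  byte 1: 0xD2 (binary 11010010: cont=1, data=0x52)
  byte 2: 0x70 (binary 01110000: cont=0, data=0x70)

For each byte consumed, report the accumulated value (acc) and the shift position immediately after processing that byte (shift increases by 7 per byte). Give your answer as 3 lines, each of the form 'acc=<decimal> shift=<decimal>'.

Answer: acc=54 shift=7
acc=10550 shift=14
acc=1845558 shift=21

Derivation:
byte 0=0xB6: payload=0x36=54, contrib = 54<<0 = 54; acc -> 54, shift -> 7
byte 1=0xD2: payload=0x52=82, contrib = 82<<7 = 10496; acc -> 10550, shift -> 14
byte 2=0x70: payload=0x70=112, contrib = 112<<14 = 1835008; acc -> 1845558, shift -> 21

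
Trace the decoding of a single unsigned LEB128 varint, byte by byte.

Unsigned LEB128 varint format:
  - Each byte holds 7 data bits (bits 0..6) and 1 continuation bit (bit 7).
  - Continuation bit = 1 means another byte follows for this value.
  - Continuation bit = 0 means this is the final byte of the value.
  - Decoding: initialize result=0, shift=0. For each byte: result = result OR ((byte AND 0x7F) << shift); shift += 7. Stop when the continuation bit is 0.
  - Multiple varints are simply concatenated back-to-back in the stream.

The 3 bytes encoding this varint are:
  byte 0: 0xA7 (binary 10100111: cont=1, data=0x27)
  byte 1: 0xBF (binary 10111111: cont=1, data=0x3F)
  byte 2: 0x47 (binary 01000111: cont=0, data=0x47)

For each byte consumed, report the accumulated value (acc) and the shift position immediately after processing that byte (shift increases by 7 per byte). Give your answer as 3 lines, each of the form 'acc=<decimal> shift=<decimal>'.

Answer: acc=39 shift=7
acc=8103 shift=14
acc=1171367 shift=21

Derivation:
byte 0=0xA7: payload=0x27=39, contrib = 39<<0 = 39; acc -> 39, shift -> 7
byte 1=0xBF: payload=0x3F=63, contrib = 63<<7 = 8064; acc -> 8103, shift -> 14
byte 2=0x47: payload=0x47=71, contrib = 71<<14 = 1163264; acc -> 1171367, shift -> 21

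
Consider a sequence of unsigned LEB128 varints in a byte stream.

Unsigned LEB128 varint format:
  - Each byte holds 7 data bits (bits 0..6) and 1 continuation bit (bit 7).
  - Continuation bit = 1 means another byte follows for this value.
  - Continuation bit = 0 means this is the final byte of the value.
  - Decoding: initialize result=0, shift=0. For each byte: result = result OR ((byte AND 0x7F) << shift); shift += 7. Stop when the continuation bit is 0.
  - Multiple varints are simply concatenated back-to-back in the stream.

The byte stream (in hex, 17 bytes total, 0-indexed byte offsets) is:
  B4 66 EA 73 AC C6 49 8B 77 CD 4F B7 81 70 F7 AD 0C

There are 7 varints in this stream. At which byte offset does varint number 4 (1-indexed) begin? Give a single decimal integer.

  byte[0]=0xB4 cont=1 payload=0x34=52: acc |= 52<<0 -> acc=52 shift=7
  byte[1]=0x66 cont=0 payload=0x66=102: acc |= 102<<7 -> acc=13108 shift=14 [end]
Varint 1: bytes[0:2] = B4 66 -> value 13108 (2 byte(s))
  byte[2]=0xEA cont=1 payload=0x6A=106: acc |= 106<<0 -> acc=106 shift=7
  byte[3]=0x73 cont=0 payload=0x73=115: acc |= 115<<7 -> acc=14826 shift=14 [end]
Varint 2: bytes[2:4] = EA 73 -> value 14826 (2 byte(s))
  byte[4]=0xAC cont=1 payload=0x2C=44: acc |= 44<<0 -> acc=44 shift=7
  byte[5]=0xC6 cont=1 payload=0x46=70: acc |= 70<<7 -> acc=9004 shift=14
  byte[6]=0x49 cont=0 payload=0x49=73: acc |= 73<<14 -> acc=1205036 shift=21 [end]
Varint 3: bytes[4:7] = AC C6 49 -> value 1205036 (3 byte(s))
  byte[7]=0x8B cont=1 payload=0x0B=11: acc |= 11<<0 -> acc=11 shift=7
  byte[8]=0x77 cont=0 payload=0x77=119: acc |= 119<<7 -> acc=15243 shift=14 [end]
Varint 4: bytes[7:9] = 8B 77 -> value 15243 (2 byte(s))
  byte[9]=0xCD cont=1 payload=0x4D=77: acc |= 77<<0 -> acc=77 shift=7
  byte[10]=0x4F cont=0 payload=0x4F=79: acc |= 79<<7 -> acc=10189 shift=14 [end]
Varint 5: bytes[9:11] = CD 4F -> value 10189 (2 byte(s))
  byte[11]=0xB7 cont=1 payload=0x37=55: acc |= 55<<0 -> acc=55 shift=7
  byte[12]=0x81 cont=1 payload=0x01=1: acc |= 1<<7 -> acc=183 shift=14
  byte[13]=0x70 cont=0 payload=0x70=112: acc |= 112<<14 -> acc=1835191 shift=21 [end]
Varint 6: bytes[11:14] = B7 81 70 -> value 1835191 (3 byte(s))
  byte[14]=0xF7 cont=1 payload=0x77=119: acc |= 119<<0 -> acc=119 shift=7
  byte[15]=0xAD cont=1 payload=0x2D=45: acc |= 45<<7 -> acc=5879 shift=14
  byte[16]=0x0C cont=0 payload=0x0C=12: acc |= 12<<14 -> acc=202487 shift=21 [end]
Varint 7: bytes[14:17] = F7 AD 0C -> value 202487 (3 byte(s))

Answer: 7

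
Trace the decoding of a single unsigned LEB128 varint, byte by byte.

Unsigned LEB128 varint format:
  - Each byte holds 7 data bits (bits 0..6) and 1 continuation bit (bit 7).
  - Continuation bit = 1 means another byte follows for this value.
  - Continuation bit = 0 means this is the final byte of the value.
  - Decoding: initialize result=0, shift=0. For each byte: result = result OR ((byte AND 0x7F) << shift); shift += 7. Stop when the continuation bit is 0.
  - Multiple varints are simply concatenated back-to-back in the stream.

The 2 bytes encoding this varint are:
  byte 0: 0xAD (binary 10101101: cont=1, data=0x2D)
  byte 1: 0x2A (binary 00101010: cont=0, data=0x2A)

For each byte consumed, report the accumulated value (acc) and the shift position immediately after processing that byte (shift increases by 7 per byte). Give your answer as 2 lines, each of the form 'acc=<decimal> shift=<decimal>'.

byte 0=0xAD: payload=0x2D=45, contrib = 45<<0 = 45; acc -> 45, shift -> 7
byte 1=0x2A: payload=0x2A=42, contrib = 42<<7 = 5376; acc -> 5421, shift -> 14

Answer: acc=45 shift=7
acc=5421 shift=14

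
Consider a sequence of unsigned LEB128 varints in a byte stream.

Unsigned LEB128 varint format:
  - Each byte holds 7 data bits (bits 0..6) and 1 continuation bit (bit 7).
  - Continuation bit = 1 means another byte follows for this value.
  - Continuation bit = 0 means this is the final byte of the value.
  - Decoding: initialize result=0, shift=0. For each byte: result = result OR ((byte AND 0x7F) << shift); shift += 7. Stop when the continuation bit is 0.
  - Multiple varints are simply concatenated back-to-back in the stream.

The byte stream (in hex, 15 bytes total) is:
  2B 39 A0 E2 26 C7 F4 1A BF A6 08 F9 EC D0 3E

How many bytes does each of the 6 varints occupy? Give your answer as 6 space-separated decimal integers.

  byte[0]=0x2B cont=0 payload=0x2B=43: acc |= 43<<0 -> acc=43 shift=7 [end]
Varint 1: bytes[0:1] = 2B -> value 43 (1 byte(s))
  byte[1]=0x39 cont=0 payload=0x39=57: acc |= 57<<0 -> acc=57 shift=7 [end]
Varint 2: bytes[1:2] = 39 -> value 57 (1 byte(s))
  byte[2]=0xA0 cont=1 payload=0x20=32: acc |= 32<<0 -> acc=32 shift=7
  byte[3]=0xE2 cont=1 payload=0x62=98: acc |= 98<<7 -> acc=12576 shift=14
  byte[4]=0x26 cont=0 payload=0x26=38: acc |= 38<<14 -> acc=635168 shift=21 [end]
Varint 3: bytes[2:5] = A0 E2 26 -> value 635168 (3 byte(s))
  byte[5]=0xC7 cont=1 payload=0x47=71: acc |= 71<<0 -> acc=71 shift=7
  byte[6]=0xF4 cont=1 payload=0x74=116: acc |= 116<<7 -> acc=14919 shift=14
  byte[7]=0x1A cont=0 payload=0x1A=26: acc |= 26<<14 -> acc=440903 shift=21 [end]
Varint 4: bytes[5:8] = C7 F4 1A -> value 440903 (3 byte(s))
  byte[8]=0xBF cont=1 payload=0x3F=63: acc |= 63<<0 -> acc=63 shift=7
  byte[9]=0xA6 cont=1 payload=0x26=38: acc |= 38<<7 -> acc=4927 shift=14
  byte[10]=0x08 cont=0 payload=0x08=8: acc |= 8<<14 -> acc=135999 shift=21 [end]
Varint 5: bytes[8:11] = BF A6 08 -> value 135999 (3 byte(s))
  byte[11]=0xF9 cont=1 payload=0x79=121: acc |= 121<<0 -> acc=121 shift=7
  byte[12]=0xEC cont=1 payload=0x6C=108: acc |= 108<<7 -> acc=13945 shift=14
  byte[13]=0xD0 cont=1 payload=0x50=80: acc |= 80<<14 -> acc=1324665 shift=21
  byte[14]=0x3E cont=0 payload=0x3E=62: acc |= 62<<21 -> acc=131348089 shift=28 [end]
Varint 6: bytes[11:15] = F9 EC D0 3E -> value 131348089 (4 byte(s))

Answer: 1 1 3 3 3 4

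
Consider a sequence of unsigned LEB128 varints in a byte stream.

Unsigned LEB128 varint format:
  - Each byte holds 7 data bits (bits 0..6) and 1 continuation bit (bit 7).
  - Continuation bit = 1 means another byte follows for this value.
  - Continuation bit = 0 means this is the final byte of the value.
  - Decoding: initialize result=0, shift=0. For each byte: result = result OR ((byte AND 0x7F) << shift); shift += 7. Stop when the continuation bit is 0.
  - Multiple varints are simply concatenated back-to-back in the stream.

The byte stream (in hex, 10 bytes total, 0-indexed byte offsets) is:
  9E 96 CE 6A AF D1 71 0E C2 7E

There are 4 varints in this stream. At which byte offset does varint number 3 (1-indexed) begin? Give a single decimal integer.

  byte[0]=0x9E cont=1 payload=0x1E=30: acc |= 30<<0 -> acc=30 shift=7
  byte[1]=0x96 cont=1 payload=0x16=22: acc |= 22<<7 -> acc=2846 shift=14
  byte[2]=0xCE cont=1 payload=0x4E=78: acc |= 78<<14 -> acc=1280798 shift=21
  byte[3]=0x6A cont=0 payload=0x6A=106: acc |= 106<<21 -> acc=223578910 shift=28 [end]
Varint 1: bytes[0:4] = 9E 96 CE 6A -> value 223578910 (4 byte(s))
  byte[4]=0xAF cont=1 payload=0x2F=47: acc |= 47<<0 -> acc=47 shift=7
  byte[5]=0xD1 cont=1 payload=0x51=81: acc |= 81<<7 -> acc=10415 shift=14
  byte[6]=0x71 cont=0 payload=0x71=113: acc |= 113<<14 -> acc=1861807 shift=21 [end]
Varint 2: bytes[4:7] = AF D1 71 -> value 1861807 (3 byte(s))
  byte[7]=0x0E cont=0 payload=0x0E=14: acc |= 14<<0 -> acc=14 shift=7 [end]
Varint 3: bytes[7:8] = 0E -> value 14 (1 byte(s))
  byte[8]=0xC2 cont=1 payload=0x42=66: acc |= 66<<0 -> acc=66 shift=7
  byte[9]=0x7E cont=0 payload=0x7E=126: acc |= 126<<7 -> acc=16194 shift=14 [end]
Varint 4: bytes[8:10] = C2 7E -> value 16194 (2 byte(s))

Answer: 7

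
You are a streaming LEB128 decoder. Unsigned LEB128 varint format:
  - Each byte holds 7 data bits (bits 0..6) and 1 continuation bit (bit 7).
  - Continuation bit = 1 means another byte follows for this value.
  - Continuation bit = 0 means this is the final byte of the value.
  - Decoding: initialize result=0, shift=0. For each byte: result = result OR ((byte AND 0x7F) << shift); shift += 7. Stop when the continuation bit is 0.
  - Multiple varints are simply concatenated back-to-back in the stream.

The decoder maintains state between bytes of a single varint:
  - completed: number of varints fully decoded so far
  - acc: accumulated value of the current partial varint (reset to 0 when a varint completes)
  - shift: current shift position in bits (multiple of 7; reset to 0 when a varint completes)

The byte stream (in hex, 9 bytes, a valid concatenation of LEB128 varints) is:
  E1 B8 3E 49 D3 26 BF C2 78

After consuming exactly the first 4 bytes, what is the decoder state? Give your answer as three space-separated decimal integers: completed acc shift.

Answer: 2 0 0

Derivation:
byte[0]=0xE1 cont=1 payload=0x61: acc |= 97<<0 -> completed=0 acc=97 shift=7
byte[1]=0xB8 cont=1 payload=0x38: acc |= 56<<7 -> completed=0 acc=7265 shift=14
byte[2]=0x3E cont=0 payload=0x3E: varint #1 complete (value=1023073); reset -> completed=1 acc=0 shift=0
byte[3]=0x49 cont=0 payload=0x49: varint #2 complete (value=73); reset -> completed=2 acc=0 shift=0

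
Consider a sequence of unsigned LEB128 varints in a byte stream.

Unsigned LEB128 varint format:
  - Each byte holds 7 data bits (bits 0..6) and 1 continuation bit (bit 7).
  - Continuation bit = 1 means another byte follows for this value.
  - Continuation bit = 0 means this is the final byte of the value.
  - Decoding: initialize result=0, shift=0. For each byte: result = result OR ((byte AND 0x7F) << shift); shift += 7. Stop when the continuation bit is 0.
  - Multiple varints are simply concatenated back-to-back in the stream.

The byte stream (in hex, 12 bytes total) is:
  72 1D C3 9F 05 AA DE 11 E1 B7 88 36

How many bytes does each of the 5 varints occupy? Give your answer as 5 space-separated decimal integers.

  byte[0]=0x72 cont=0 payload=0x72=114: acc |= 114<<0 -> acc=114 shift=7 [end]
Varint 1: bytes[0:1] = 72 -> value 114 (1 byte(s))
  byte[1]=0x1D cont=0 payload=0x1D=29: acc |= 29<<0 -> acc=29 shift=7 [end]
Varint 2: bytes[1:2] = 1D -> value 29 (1 byte(s))
  byte[2]=0xC3 cont=1 payload=0x43=67: acc |= 67<<0 -> acc=67 shift=7
  byte[3]=0x9F cont=1 payload=0x1F=31: acc |= 31<<7 -> acc=4035 shift=14
  byte[4]=0x05 cont=0 payload=0x05=5: acc |= 5<<14 -> acc=85955 shift=21 [end]
Varint 3: bytes[2:5] = C3 9F 05 -> value 85955 (3 byte(s))
  byte[5]=0xAA cont=1 payload=0x2A=42: acc |= 42<<0 -> acc=42 shift=7
  byte[6]=0xDE cont=1 payload=0x5E=94: acc |= 94<<7 -> acc=12074 shift=14
  byte[7]=0x11 cont=0 payload=0x11=17: acc |= 17<<14 -> acc=290602 shift=21 [end]
Varint 4: bytes[5:8] = AA DE 11 -> value 290602 (3 byte(s))
  byte[8]=0xE1 cont=1 payload=0x61=97: acc |= 97<<0 -> acc=97 shift=7
  byte[9]=0xB7 cont=1 payload=0x37=55: acc |= 55<<7 -> acc=7137 shift=14
  byte[10]=0x88 cont=1 payload=0x08=8: acc |= 8<<14 -> acc=138209 shift=21
  byte[11]=0x36 cont=0 payload=0x36=54: acc |= 54<<21 -> acc=113384417 shift=28 [end]
Varint 5: bytes[8:12] = E1 B7 88 36 -> value 113384417 (4 byte(s))

Answer: 1 1 3 3 4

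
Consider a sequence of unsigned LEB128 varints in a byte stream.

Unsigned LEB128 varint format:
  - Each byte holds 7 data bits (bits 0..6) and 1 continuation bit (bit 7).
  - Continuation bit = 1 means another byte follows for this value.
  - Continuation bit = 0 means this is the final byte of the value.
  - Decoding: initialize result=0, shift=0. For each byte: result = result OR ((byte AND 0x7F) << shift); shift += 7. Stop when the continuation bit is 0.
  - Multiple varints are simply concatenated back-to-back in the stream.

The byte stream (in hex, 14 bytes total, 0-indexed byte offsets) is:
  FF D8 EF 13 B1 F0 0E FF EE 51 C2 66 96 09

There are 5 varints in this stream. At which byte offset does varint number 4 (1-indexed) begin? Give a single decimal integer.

Answer: 10

Derivation:
  byte[0]=0xFF cont=1 payload=0x7F=127: acc |= 127<<0 -> acc=127 shift=7
  byte[1]=0xD8 cont=1 payload=0x58=88: acc |= 88<<7 -> acc=11391 shift=14
  byte[2]=0xEF cont=1 payload=0x6F=111: acc |= 111<<14 -> acc=1830015 shift=21
  byte[3]=0x13 cont=0 payload=0x13=19: acc |= 19<<21 -> acc=41675903 shift=28 [end]
Varint 1: bytes[0:4] = FF D8 EF 13 -> value 41675903 (4 byte(s))
  byte[4]=0xB1 cont=1 payload=0x31=49: acc |= 49<<0 -> acc=49 shift=7
  byte[5]=0xF0 cont=1 payload=0x70=112: acc |= 112<<7 -> acc=14385 shift=14
  byte[6]=0x0E cont=0 payload=0x0E=14: acc |= 14<<14 -> acc=243761 shift=21 [end]
Varint 2: bytes[4:7] = B1 F0 0E -> value 243761 (3 byte(s))
  byte[7]=0xFF cont=1 payload=0x7F=127: acc |= 127<<0 -> acc=127 shift=7
  byte[8]=0xEE cont=1 payload=0x6E=110: acc |= 110<<7 -> acc=14207 shift=14
  byte[9]=0x51 cont=0 payload=0x51=81: acc |= 81<<14 -> acc=1341311 shift=21 [end]
Varint 3: bytes[7:10] = FF EE 51 -> value 1341311 (3 byte(s))
  byte[10]=0xC2 cont=1 payload=0x42=66: acc |= 66<<0 -> acc=66 shift=7
  byte[11]=0x66 cont=0 payload=0x66=102: acc |= 102<<7 -> acc=13122 shift=14 [end]
Varint 4: bytes[10:12] = C2 66 -> value 13122 (2 byte(s))
  byte[12]=0x96 cont=1 payload=0x16=22: acc |= 22<<0 -> acc=22 shift=7
  byte[13]=0x09 cont=0 payload=0x09=9: acc |= 9<<7 -> acc=1174 shift=14 [end]
Varint 5: bytes[12:14] = 96 09 -> value 1174 (2 byte(s))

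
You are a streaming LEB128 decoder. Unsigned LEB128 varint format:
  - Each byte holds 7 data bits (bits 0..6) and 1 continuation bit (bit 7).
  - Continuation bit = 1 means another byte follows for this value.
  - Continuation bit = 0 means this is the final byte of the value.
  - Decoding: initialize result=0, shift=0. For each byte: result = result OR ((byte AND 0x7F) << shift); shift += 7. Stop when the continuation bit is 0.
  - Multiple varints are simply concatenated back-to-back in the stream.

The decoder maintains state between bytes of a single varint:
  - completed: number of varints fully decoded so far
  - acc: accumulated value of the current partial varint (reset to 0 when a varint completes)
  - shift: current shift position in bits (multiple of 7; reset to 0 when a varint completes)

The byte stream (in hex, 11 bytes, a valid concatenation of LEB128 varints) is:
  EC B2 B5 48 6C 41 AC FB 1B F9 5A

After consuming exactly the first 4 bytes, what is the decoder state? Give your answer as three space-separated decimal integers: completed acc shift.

byte[0]=0xEC cont=1 payload=0x6C: acc |= 108<<0 -> completed=0 acc=108 shift=7
byte[1]=0xB2 cont=1 payload=0x32: acc |= 50<<7 -> completed=0 acc=6508 shift=14
byte[2]=0xB5 cont=1 payload=0x35: acc |= 53<<14 -> completed=0 acc=874860 shift=21
byte[3]=0x48 cont=0 payload=0x48: varint #1 complete (value=151869804); reset -> completed=1 acc=0 shift=0

Answer: 1 0 0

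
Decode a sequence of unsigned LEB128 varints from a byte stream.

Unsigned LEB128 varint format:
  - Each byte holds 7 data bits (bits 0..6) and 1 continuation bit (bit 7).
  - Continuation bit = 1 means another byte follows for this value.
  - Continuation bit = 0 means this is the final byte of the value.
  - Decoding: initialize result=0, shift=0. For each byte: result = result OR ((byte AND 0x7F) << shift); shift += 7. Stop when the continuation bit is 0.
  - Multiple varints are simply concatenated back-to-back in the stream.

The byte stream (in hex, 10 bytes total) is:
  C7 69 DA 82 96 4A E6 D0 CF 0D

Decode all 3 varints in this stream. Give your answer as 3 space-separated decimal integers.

Answer: 13511 155550042 28567654

Derivation:
  byte[0]=0xC7 cont=1 payload=0x47=71: acc |= 71<<0 -> acc=71 shift=7
  byte[1]=0x69 cont=0 payload=0x69=105: acc |= 105<<7 -> acc=13511 shift=14 [end]
Varint 1: bytes[0:2] = C7 69 -> value 13511 (2 byte(s))
  byte[2]=0xDA cont=1 payload=0x5A=90: acc |= 90<<0 -> acc=90 shift=7
  byte[3]=0x82 cont=1 payload=0x02=2: acc |= 2<<7 -> acc=346 shift=14
  byte[4]=0x96 cont=1 payload=0x16=22: acc |= 22<<14 -> acc=360794 shift=21
  byte[5]=0x4A cont=0 payload=0x4A=74: acc |= 74<<21 -> acc=155550042 shift=28 [end]
Varint 2: bytes[2:6] = DA 82 96 4A -> value 155550042 (4 byte(s))
  byte[6]=0xE6 cont=1 payload=0x66=102: acc |= 102<<0 -> acc=102 shift=7
  byte[7]=0xD0 cont=1 payload=0x50=80: acc |= 80<<7 -> acc=10342 shift=14
  byte[8]=0xCF cont=1 payload=0x4F=79: acc |= 79<<14 -> acc=1304678 shift=21
  byte[9]=0x0D cont=0 payload=0x0D=13: acc |= 13<<21 -> acc=28567654 shift=28 [end]
Varint 3: bytes[6:10] = E6 D0 CF 0D -> value 28567654 (4 byte(s))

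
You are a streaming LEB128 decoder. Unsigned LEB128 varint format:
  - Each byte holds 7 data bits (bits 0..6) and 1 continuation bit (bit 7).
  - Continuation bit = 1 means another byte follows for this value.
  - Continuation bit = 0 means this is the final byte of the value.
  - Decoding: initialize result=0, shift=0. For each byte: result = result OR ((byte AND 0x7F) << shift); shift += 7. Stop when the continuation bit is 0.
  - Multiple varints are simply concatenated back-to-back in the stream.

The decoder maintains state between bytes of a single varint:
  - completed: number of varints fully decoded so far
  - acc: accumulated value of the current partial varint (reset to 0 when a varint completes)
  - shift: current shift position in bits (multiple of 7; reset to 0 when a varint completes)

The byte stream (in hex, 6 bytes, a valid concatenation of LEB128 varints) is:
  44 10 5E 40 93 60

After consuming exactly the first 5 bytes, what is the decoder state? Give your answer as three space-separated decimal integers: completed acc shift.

byte[0]=0x44 cont=0 payload=0x44: varint #1 complete (value=68); reset -> completed=1 acc=0 shift=0
byte[1]=0x10 cont=0 payload=0x10: varint #2 complete (value=16); reset -> completed=2 acc=0 shift=0
byte[2]=0x5E cont=0 payload=0x5E: varint #3 complete (value=94); reset -> completed=3 acc=0 shift=0
byte[3]=0x40 cont=0 payload=0x40: varint #4 complete (value=64); reset -> completed=4 acc=0 shift=0
byte[4]=0x93 cont=1 payload=0x13: acc |= 19<<0 -> completed=4 acc=19 shift=7

Answer: 4 19 7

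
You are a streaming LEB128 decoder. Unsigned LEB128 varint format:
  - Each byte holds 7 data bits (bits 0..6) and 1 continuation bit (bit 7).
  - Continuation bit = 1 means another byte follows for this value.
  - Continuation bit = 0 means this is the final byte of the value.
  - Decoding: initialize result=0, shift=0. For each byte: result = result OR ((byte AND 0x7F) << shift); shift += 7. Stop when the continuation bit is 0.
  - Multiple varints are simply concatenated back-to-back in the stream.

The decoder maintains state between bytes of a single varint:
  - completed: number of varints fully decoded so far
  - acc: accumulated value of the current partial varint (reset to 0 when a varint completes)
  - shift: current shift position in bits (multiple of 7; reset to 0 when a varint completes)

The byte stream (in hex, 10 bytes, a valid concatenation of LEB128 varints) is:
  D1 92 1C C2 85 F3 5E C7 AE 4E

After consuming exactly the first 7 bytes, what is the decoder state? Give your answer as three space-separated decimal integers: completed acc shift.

byte[0]=0xD1 cont=1 payload=0x51: acc |= 81<<0 -> completed=0 acc=81 shift=7
byte[1]=0x92 cont=1 payload=0x12: acc |= 18<<7 -> completed=0 acc=2385 shift=14
byte[2]=0x1C cont=0 payload=0x1C: varint #1 complete (value=461137); reset -> completed=1 acc=0 shift=0
byte[3]=0xC2 cont=1 payload=0x42: acc |= 66<<0 -> completed=1 acc=66 shift=7
byte[4]=0x85 cont=1 payload=0x05: acc |= 5<<7 -> completed=1 acc=706 shift=14
byte[5]=0xF3 cont=1 payload=0x73: acc |= 115<<14 -> completed=1 acc=1884866 shift=21
byte[6]=0x5E cont=0 payload=0x5E: varint #2 complete (value=199017154); reset -> completed=2 acc=0 shift=0

Answer: 2 0 0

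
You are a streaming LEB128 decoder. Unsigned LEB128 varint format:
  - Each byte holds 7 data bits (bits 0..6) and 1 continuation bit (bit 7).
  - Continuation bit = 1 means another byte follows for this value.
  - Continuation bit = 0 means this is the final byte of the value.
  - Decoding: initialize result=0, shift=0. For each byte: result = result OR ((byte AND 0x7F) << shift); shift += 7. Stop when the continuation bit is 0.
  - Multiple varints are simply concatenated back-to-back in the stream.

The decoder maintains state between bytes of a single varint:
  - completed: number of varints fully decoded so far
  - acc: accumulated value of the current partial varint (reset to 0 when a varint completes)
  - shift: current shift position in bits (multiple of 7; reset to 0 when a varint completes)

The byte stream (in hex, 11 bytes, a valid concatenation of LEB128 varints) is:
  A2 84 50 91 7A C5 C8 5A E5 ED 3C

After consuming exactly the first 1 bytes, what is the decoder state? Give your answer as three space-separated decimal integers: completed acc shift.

Answer: 0 34 7

Derivation:
byte[0]=0xA2 cont=1 payload=0x22: acc |= 34<<0 -> completed=0 acc=34 shift=7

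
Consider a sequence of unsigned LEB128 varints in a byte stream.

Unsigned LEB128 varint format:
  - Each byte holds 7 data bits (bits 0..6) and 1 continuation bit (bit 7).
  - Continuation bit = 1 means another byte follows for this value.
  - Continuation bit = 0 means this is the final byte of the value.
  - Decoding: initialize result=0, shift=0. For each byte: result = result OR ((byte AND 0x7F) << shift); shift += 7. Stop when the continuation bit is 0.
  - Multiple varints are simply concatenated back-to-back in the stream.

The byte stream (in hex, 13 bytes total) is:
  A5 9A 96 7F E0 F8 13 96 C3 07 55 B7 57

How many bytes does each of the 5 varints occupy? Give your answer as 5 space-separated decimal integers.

Answer: 4 3 3 1 2

Derivation:
  byte[0]=0xA5 cont=1 payload=0x25=37: acc |= 37<<0 -> acc=37 shift=7
  byte[1]=0x9A cont=1 payload=0x1A=26: acc |= 26<<7 -> acc=3365 shift=14
  byte[2]=0x96 cont=1 payload=0x16=22: acc |= 22<<14 -> acc=363813 shift=21
  byte[3]=0x7F cont=0 payload=0x7F=127: acc |= 127<<21 -> acc=266702117 shift=28 [end]
Varint 1: bytes[0:4] = A5 9A 96 7F -> value 266702117 (4 byte(s))
  byte[4]=0xE0 cont=1 payload=0x60=96: acc |= 96<<0 -> acc=96 shift=7
  byte[5]=0xF8 cont=1 payload=0x78=120: acc |= 120<<7 -> acc=15456 shift=14
  byte[6]=0x13 cont=0 payload=0x13=19: acc |= 19<<14 -> acc=326752 shift=21 [end]
Varint 2: bytes[4:7] = E0 F8 13 -> value 326752 (3 byte(s))
  byte[7]=0x96 cont=1 payload=0x16=22: acc |= 22<<0 -> acc=22 shift=7
  byte[8]=0xC3 cont=1 payload=0x43=67: acc |= 67<<7 -> acc=8598 shift=14
  byte[9]=0x07 cont=0 payload=0x07=7: acc |= 7<<14 -> acc=123286 shift=21 [end]
Varint 3: bytes[7:10] = 96 C3 07 -> value 123286 (3 byte(s))
  byte[10]=0x55 cont=0 payload=0x55=85: acc |= 85<<0 -> acc=85 shift=7 [end]
Varint 4: bytes[10:11] = 55 -> value 85 (1 byte(s))
  byte[11]=0xB7 cont=1 payload=0x37=55: acc |= 55<<0 -> acc=55 shift=7
  byte[12]=0x57 cont=0 payload=0x57=87: acc |= 87<<7 -> acc=11191 shift=14 [end]
Varint 5: bytes[11:13] = B7 57 -> value 11191 (2 byte(s))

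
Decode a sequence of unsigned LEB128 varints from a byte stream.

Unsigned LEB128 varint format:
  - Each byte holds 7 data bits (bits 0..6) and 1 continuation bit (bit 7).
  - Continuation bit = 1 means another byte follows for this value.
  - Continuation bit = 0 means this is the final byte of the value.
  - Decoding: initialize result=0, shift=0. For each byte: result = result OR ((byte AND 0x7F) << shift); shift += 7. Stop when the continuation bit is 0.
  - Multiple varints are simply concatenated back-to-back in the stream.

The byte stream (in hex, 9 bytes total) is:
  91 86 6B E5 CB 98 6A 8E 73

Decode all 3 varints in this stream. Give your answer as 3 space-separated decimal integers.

  byte[0]=0x91 cont=1 payload=0x11=17: acc |= 17<<0 -> acc=17 shift=7
  byte[1]=0x86 cont=1 payload=0x06=6: acc |= 6<<7 -> acc=785 shift=14
  byte[2]=0x6B cont=0 payload=0x6B=107: acc |= 107<<14 -> acc=1753873 shift=21 [end]
Varint 1: bytes[0:3] = 91 86 6B -> value 1753873 (3 byte(s))
  byte[3]=0xE5 cont=1 payload=0x65=101: acc |= 101<<0 -> acc=101 shift=7
  byte[4]=0xCB cont=1 payload=0x4B=75: acc |= 75<<7 -> acc=9701 shift=14
  byte[5]=0x98 cont=1 payload=0x18=24: acc |= 24<<14 -> acc=402917 shift=21
  byte[6]=0x6A cont=0 payload=0x6A=106: acc |= 106<<21 -> acc=222701029 shift=28 [end]
Varint 2: bytes[3:7] = E5 CB 98 6A -> value 222701029 (4 byte(s))
  byte[7]=0x8E cont=1 payload=0x0E=14: acc |= 14<<0 -> acc=14 shift=7
  byte[8]=0x73 cont=0 payload=0x73=115: acc |= 115<<7 -> acc=14734 shift=14 [end]
Varint 3: bytes[7:9] = 8E 73 -> value 14734 (2 byte(s))

Answer: 1753873 222701029 14734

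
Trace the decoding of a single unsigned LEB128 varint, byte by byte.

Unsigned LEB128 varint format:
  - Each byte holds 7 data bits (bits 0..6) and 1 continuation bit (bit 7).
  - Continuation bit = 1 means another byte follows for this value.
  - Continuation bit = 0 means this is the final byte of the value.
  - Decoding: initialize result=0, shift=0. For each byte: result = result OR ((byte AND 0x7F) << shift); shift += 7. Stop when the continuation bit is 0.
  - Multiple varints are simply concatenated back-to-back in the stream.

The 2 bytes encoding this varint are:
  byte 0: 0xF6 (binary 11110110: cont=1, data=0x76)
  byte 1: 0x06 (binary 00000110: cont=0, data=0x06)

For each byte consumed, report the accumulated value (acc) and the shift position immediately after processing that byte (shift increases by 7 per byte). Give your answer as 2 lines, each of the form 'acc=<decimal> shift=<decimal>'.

byte 0=0xF6: payload=0x76=118, contrib = 118<<0 = 118; acc -> 118, shift -> 7
byte 1=0x06: payload=0x06=6, contrib = 6<<7 = 768; acc -> 886, shift -> 14

Answer: acc=118 shift=7
acc=886 shift=14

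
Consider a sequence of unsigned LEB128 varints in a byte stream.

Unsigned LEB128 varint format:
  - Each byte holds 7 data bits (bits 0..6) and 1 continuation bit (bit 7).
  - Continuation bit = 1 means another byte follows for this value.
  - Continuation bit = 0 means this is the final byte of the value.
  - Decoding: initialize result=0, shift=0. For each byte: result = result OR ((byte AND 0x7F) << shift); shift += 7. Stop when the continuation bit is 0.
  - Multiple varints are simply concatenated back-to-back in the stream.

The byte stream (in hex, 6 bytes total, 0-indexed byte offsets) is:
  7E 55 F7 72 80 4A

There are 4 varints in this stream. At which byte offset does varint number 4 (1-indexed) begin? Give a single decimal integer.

  byte[0]=0x7E cont=0 payload=0x7E=126: acc |= 126<<0 -> acc=126 shift=7 [end]
Varint 1: bytes[0:1] = 7E -> value 126 (1 byte(s))
  byte[1]=0x55 cont=0 payload=0x55=85: acc |= 85<<0 -> acc=85 shift=7 [end]
Varint 2: bytes[1:2] = 55 -> value 85 (1 byte(s))
  byte[2]=0xF7 cont=1 payload=0x77=119: acc |= 119<<0 -> acc=119 shift=7
  byte[3]=0x72 cont=0 payload=0x72=114: acc |= 114<<7 -> acc=14711 shift=14 [end]
Varint 3: bytes[2:4] = F7 72 -> value 14711 (2 byte(s))
  byte[4]=0x80 cont=1 payload=0x00=0: acc |= 0<<0 -> acc=0 shift=7
  byte[5]=0x4A cont=0 payload=0x4A=74: acc |= 74<<7 -> acc=9472 shift=14 [end]
Varint 4: bytes[4:6] = 80 4A -> value 9472 (2 byte(s))

Answer: 4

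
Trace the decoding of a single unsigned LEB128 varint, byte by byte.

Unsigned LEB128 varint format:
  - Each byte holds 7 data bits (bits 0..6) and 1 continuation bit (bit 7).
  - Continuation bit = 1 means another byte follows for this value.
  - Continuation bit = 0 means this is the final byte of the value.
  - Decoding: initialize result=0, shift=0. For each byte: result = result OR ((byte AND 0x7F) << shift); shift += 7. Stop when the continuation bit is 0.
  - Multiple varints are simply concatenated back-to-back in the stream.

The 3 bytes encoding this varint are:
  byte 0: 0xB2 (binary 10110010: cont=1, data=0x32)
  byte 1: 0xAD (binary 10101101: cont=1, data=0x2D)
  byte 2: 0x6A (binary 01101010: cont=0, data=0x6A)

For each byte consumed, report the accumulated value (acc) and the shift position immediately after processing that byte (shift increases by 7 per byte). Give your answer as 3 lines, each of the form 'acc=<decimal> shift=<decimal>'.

Answer: acc=50 shift=7
acc=5810 shift=14
acc=1742514 shift=21

Derivation:
byte 0=0xB2: payload=0x32=50, contrib = 50<<0 = 50; acc -> 50, shift -> 7
byte 1=0xAD: payload=0x2D=45, contrib = 45<<7 = 5760; acc -> 5810, shift -> 14
byte 2=0x6A: payload=0x6A=106, contrib = 106<<14 = 1736704; acc -> 1742514, shift -> 21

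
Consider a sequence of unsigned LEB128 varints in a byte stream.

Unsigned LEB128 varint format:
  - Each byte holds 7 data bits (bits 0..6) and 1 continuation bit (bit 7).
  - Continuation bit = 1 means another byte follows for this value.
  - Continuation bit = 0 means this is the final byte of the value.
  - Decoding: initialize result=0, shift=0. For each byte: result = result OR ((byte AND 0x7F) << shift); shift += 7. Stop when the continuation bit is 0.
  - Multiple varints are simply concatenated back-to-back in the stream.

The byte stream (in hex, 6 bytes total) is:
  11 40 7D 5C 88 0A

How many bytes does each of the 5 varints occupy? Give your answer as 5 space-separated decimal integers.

Answer: 1 1 1 1 2

Derivation:
  byte[0]=0x11 cont=0 payload=0x11=17: acc |= 17<<0 -> acc=17 shift=7 [end]
Varint 1: bytes[0:1] = 11 -> value 17 (1 byte(s))
  byte[1]=0x40 cont=0 payload=0x40=64: acc |= 64<<0 -> acc=64 shift=7 [end]
Varint 2: bytes[1:2] = 40 -> value 64 (1 byte(s))
  byte[2]=0x7D cont=0 payload=0x7D=125: acc |= 125<<0 -> acc=125 shift=7 [end]
Varint 3: bytes[2:3] = 7D -> value 125 (1 byte(s))
  byte[3]=0x5C cont=0 payload=0x5C=92: acc |= 92<<0 -> acc=92 shift=7 [end]
Varint 4: bytes[3:4] = 5C -> value 92 (1 byte(s))
  byte[4]=0x88 cont=1 payload=0x08=8: acc |= 8<<0 -> acc=8 shift=7
  byte[5]=0x0A cont=0 payload=0x0A=10: acc |= 10<<7 -> acc=1288 shift=14 [end]
Varint 5: bytes[4:6] = 88 0A -> value 1288 (2 byte(s))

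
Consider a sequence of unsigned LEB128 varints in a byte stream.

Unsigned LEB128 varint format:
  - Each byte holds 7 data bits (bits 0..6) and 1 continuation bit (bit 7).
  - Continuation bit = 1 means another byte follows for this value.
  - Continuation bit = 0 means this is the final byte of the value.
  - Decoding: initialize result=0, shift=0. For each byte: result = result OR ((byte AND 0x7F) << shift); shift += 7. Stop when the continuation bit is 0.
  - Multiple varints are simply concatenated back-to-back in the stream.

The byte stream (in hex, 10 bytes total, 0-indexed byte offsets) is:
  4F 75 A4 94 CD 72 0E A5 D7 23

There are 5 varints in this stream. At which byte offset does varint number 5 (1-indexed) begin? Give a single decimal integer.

Answer: 7

Derivation:
  byte[0]=0x4F cont=0 payload=0x4F=79: acc |= 79<<0 -> acc=79 shift=7 [end]
Varint 1: bytes[0:1] = 4F -> value 79 (1 byte(s))
  byte[1]=0x75 cont=0 payload=0x75=117: acc |= 117<<0 -> acc=117 shift=7 [end]
Varint 2: bytes[1:2] = 75 -> value 117 (1 byte(s))
  byte[2]=0xA4 cont=1 payload=0x24=36: acc |= 36<<0 -> acc=36 shift=7
  byte[3]=0x94 cont=1 payload=0x14=20: acc |= 20<<7 -> acc=2596 shift=14
  byte[4]=0xCD cont=1 payload=0x4D=77: acc |= 77<<14 -> acc=1264164 shift=21
  byte[5]=0x72 cont=0 payload=0x72=114: acc |= 114<<21 -> acc=240339492 shift=28 [end]
Varint 3: bytes[2:6] = A4 94 CD 72 -> value 240339492 (4 byte(s))
  byte[6]=0x0E cont=0 payload=0x0E=14: acc |= 14<<0 -> acc=14 shift=7 [end]
Varint 4: bytes[6:7] = 0E -> value 14 (1 byte(s))
  byte[7]=0xA5 cont=1 payload=0x25=37: acc |= 37<<0 -> acc=37 shift=7
  byte[8]=0xD7 cont=1 payload=0x57=87: acc |= 87<<7 -> acc=11173 shift=14
  byte[9]=0x23 cont=0 payload=0x23=35: acc |= 35<<14 -> acc=584613 shift=21 [end]
Varint 5: bytes[7:10] = A5 D7 23 -> value 584613 (3 byte(s))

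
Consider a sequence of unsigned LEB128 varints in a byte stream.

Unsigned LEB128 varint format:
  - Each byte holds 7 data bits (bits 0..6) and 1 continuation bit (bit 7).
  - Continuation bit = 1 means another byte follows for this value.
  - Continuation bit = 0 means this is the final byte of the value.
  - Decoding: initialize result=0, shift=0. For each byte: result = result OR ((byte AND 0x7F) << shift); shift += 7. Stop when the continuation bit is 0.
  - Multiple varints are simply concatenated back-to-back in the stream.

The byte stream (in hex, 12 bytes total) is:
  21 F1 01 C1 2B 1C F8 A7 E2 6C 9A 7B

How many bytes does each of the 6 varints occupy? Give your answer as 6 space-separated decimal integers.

  byte[0]=0x21 cont=0 payload=0x21=33: acc |= 33<<0 -> acc=33 shift=7 [end]
Varint 1: bytes[0:1] = 21 -> value 33 (1 byte(s))
  byte[1]=0xF1 cont=1 payload=0x71=113: acc |= 113<<0 -> acc=113 shift=7
  byte[2]=0x01 cont=0 payload=0x01=1: acc |= 1<<7 -> acc=241 shift=14 [end]
Varint 2: bytes[1:3] = F1 01 -> value 241 (2 byte(s))
  byte[3]=0xC1 cont=1 payload=0x41=65: acc |= 65<<0 -> acc=65 shift=7
  byte[4]=0x2B cont=0 payload=0x2B=43: acc |= 43<<7 -> acc=5569 shift=14 [end]
Varint 3: bytes[3:5] = C1 2B -> value 5569 (2 byte(s))
  byte[5]=0x1C cont=0 payload=0x1C=28: acc |= 28<<0 -> acc=28 shift=7 [end]
Varint 4: bytes[5:6] = 1C -> value 28 (1 byte(s))
  byte[6]=0xF8 cont=1 payload=0x78=120: acc |= 120<<0 -> acc=120 shift=7
  byte[7]=0xA7 cont=1 payload=0x27=39: acc |= 39<<7 -> acc=5112 shift=14
  byte[8]=0xE2 cont=1 payload=0x62=98: acc |= 98<<14 -> acc=1610744 shift=21
  byte[9]=0x6C cont=0 payload=0x6C=108: acc |= 108<<21 -> acc=228103160 shift=28 [end]
Varint 5: bytes[6:10] = F8 A7 E2 6C -> value 228103160 (4 byte(s))
  byte[10]=0x9A cont=1 payload=0x1A=26: acc |= 26<<0 -> acc=26 shift=7
  byte[11]=0x7B cont=0 payload=0x7B=123: acc |= 123<<7 -> acc=15770 shift=14 [end]
Varint 6: bytes[10:12] = 9A 7B -> value 15770 (2 byte(s))

Answer: 1 2 2 1 4 2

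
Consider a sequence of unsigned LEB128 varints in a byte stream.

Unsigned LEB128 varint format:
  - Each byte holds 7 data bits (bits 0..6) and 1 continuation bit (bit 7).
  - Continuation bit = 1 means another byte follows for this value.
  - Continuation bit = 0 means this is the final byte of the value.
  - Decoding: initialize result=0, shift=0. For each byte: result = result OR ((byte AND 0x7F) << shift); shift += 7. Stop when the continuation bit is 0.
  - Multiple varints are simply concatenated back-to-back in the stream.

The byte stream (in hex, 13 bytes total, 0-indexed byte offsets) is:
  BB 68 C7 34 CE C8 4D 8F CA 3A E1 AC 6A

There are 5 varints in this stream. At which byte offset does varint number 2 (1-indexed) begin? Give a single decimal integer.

  byte[0]=0xBB cont=1 payload=0x3B=59: acc |= 59<<0 -> acc=59 shift=7
  byte[1]=0x68 cont=0 payload=0x68=104: acc |= 104<<7 -> acc=13371 shift=14 [end]
Varint 1: bytes[0:2] = BB 68 -> value 13371 (2 byte(s))
  byte[2]=0xC7 cont=1 payload=0x47=71: acc |= 71<<0 -> acc=71 shift=7
  byte[3]=0x34 cont=0 payload=0x34=52: acc |= 52<<7 -> acc=6727 shift=14 [end]
Varint 2: bytes[2:4] = C7 34 -> value 6727 (2 byte(s))
  byte[4]=0xCE cont=1 payload=0x4E=78: acc |= 78<<0 -> acc=78 shift=7
  byte[5]=0xC8 cont=1 payload=0x48=72: acc |= 72<<7 -> acc=9294 shift=14
  byte[6]=0x4D cont=0 payload=0x4D=77: acc |= 77<<14 -> acc=1270862 shift=21 [end]
Varint 3: bytes[4:7] = CE C8 4D -> value 1270862 (3 byte(s))
  byte[7]=0x8F cont=1 payload=0x0F=15: acc |= 15<<0 -> acc=15 shift=7
  byte[8]=0xCA cont=1 payload=0x4A=74: acc |= 74<<7 -> acc=9487 shift=14
  byte[9]=0x3A cont=0 payload=0x3A=58: acc |= 58<<14 -> acc=959759 shift=21 [end]
Varint 4: bytes[7:10] = 8F CA 3A -> value 959759 (3 byte(s))
  byte[10]=0xE1 cont=1 payload=0x61=97: acc |= 97<<0 -> acc=97 shift=7
  byte[11]=0xAC cont=1 payload=0x2C=44: acc |= 44<<7 -> acc=5729 shift=14
  byte[12]=0x6A cont=0 payload=0x6A=106: acc |= 106<<14 -> acc=1742433 shift=21 [end]
Varint 5: bytes[10:13] = E1 AC 6A -> value 1742433 (3 byte(s))

Answer: 2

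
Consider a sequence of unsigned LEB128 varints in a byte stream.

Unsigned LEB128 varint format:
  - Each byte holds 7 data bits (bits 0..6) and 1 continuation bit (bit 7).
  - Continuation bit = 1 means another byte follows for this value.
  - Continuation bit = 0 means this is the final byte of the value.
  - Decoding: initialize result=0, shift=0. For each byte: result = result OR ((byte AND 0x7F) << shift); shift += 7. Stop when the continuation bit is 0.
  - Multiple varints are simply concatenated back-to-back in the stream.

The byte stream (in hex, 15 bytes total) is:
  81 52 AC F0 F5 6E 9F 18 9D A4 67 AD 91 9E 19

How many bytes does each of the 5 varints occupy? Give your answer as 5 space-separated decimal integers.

  byte[0]=0x81 cont=1 payload=0x01=1: acc |= 1<<0 -> acc=1 shift=7
  byte[1]=0x52 cont=0 payload=0x52=82: acc |= 82<<7 -> acc=10497 shift=14 [end]
Varint 1: bytes[0:2] = 81 52 -> value 10497 (2 byte(s))
  byte[2]=0xAC cont=1 payload=0x2C=44: acc |= 44<<0 -> acc=44 shift=7
  byte[3]=0xF0 cont=1 payload=0x70=112: acc |= 112<<7 -> acc=14380 shift=14
  byte[4]=0xF5 cont=1 payload=0x75=117: acc |= 117<<14 -> acc=1931308 shift=21
  byte[5]=0x6E cont=0 payload=0x6E=110: acc |= 110<<21 -> acc=232618028 shift=28 [end]
Varint 2: bytes[2:6] = AC F0 F5 6E -> value 232618028 (4 byte(s))
  byte[6]=0x9F cont=1 payload=0x1F=31: acc |= 31<<0 -> acc=31 shift=7
  byte[7]=0x18 cont=0 payload=0x18=24: acc |= 24<<7 -> acc=3103 shift=14 [end]
Varint 3: bytes[6:8] = 9F 18 -> value 3103 (2 byte(s))
  byte[8]=0x9D cont=1 payload=0x1D=29: acc |= 29<<0 -> acc=29 shift=7
  byte[9]=0xA4 cont=1 payload=0x24=36: acc |= 36<<7 -> acc=4637 shift=14
  byte[10]=0x67 cont=0 payload=0x67=103: acc |= 103<<14 -> acc=1692189 shift=21 [end]
Varint 4: bytes[8:11] = 9D A4 67 -> value 1692189 (3 byte(s))
  byte[11]=0xAD cont=1 payload=0x2D=45: acc |= 45<<0 -> acc=45 shift=7
  byte[12]=0x91 cont=1 payload=0x11=17: acc |= 17<<7 -> acc=2221 shift=14
  byte[13]=0x9E cont=1 payload=0x1E=30: acc |= 30<<14 -> acc=493741 shift=21
  byte[14]=0x19 cont=0 payload=0x19=25: acc |= 25<<21 -> acc=52922541 shift=28 [end]
Varint 5: bytes[11:15] = AD 91 9E 19 -> value 52922541 (4 byte(s))

Answer: 2 4 2 3 4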